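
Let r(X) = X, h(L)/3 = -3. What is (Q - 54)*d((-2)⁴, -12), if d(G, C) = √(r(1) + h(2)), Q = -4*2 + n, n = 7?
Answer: -110*I*√2 ≈ -155.56*I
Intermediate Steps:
h(L) = -9 (h(L) = 3*(-3) = -9)
Q = -1 (Q = -4*2 + 7 = -8 + 7 = -1)
d(G, C) = 2*I*√2 (d(G, C) = √(1 - 9) = √(-8) = 2*I*√2)
(Q - 54)*d((-2)⁴, -12) = (-1 - 54)*(2*I*√2) = -110*I*√2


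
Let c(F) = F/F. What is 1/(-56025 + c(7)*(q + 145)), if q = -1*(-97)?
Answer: -1/55783 ≈ -1.7927e-5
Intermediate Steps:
c(F) = 1
q = 97
1/(-56025 + c(7)*(q + 145)) = 1/(-56025 + 1*(97 + 145)) = 1/(-56025 + 1*242) = 1/(-56025 + 242) = 1/(-55783) = -1/55783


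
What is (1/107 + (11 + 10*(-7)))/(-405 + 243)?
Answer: 1052/2889 ≈ 0.36414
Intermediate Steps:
(1/107 + (11 + 10*(-7)))/(-405 + 243) = (1/107 + (11 - 70))/(-162) = (1/107 - 59)*(-1/162) = -6312/107*(-1/162) = 1052/2889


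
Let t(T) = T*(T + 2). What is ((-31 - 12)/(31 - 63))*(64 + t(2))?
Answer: 387/4 ≈ 96.750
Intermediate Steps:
t(T) = T*(2 + T)
((-31 - 12)/(31 - 63))*(64 + t(2)) = ((-31 - 12)/(31 - 63))*(64 + 2*(2 + 2)) = (-43/(-32))*(64 + 2*4) = (-43*(-1/32))*(64 + 8) = (43/32)*72 = 387/4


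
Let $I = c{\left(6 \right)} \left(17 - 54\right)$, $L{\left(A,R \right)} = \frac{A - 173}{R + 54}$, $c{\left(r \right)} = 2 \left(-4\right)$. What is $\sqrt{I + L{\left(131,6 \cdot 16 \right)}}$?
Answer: $\frac{\sqrt{7393}}{5} \approx 17.197$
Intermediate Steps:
$c{\left(r \right)} = -8$
$L{\left(A,R \right)} = \frac{-173 + A}{54 + R}$
$I = 296$ ($I = - 8 \left(17 - 54\right) = \left(-8\right) \left(-37\right) = 296$)
$\sqrt{I + L{\left(131,6 \cdot 16 \right)}} = \sqrt{296 + \frac{-173 + 131}{54 + 6 \cdot 16}} = \sqrt{296 + \frac{1}{54 + 96} \left(-42\right)} = \sqrt{296 + \frac{1}{150} \left(-42\right)} = \sqrt{296 - \frac{7}{25}} = \sqrt{\frac{7393}{25}} = \frac{\sqrt{7393}}{5}$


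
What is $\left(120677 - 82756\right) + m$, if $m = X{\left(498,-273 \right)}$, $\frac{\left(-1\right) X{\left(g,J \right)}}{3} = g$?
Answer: $36427$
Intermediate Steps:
$X{\left(g,J \right)} = - 3 g$
$m = -1494$ ($m = \left(-3\right) 498 = -1494$)
$\left(120677 - 82756\right) + m = \left(120677 - 82756\right) - 1494 = 37921 - 1494 = 36427$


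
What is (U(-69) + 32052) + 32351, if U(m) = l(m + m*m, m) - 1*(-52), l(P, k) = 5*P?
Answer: 87915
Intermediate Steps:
U(m) = 52 + 5*m + 5*m² (U(m) = 5*(m + m*m) - 1*(-52) = 5*(m + m²) + 52 = (5*m + 5*m²) + 52 = 52 + 5*m + 5*m²)
(U(-69) + 32052) + 32351 = ((52 + 5*(-69)*(1 - 69)) + 32052) + 32351 = ((52 + 5*(-69)*(-68)) + 32052) + 32351 = ((52 + 23460) + 32052) + 32351 = (23512 + 32052) + 32351 = 55564 + 32351 = 87915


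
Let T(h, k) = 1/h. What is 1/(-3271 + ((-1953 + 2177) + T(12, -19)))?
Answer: -12/36563 ≈ -0.00032820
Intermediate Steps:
1/(-3271 + ((-1953 + 2177) + T(12, -19))) = 1/(-3271 + ((-1953 + 2177) + 1/12)) = 1/(-3271 + (224 + 1/12)) = 1/(-3271 + 2689/12) = 1/(-36563/12) = -12/36563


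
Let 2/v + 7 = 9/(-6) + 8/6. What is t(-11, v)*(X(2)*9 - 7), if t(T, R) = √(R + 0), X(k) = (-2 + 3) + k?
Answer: 40*I*√129/43 ≈ 10.565*I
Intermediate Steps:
X(k) = 1 + k
v = -12/43 (v = 2/(-7 + (9/(-6) + 8/6)) = 2/(-7 + (9*(-⅙) + 8*(⅙))) = 2/(-7 + (-3/2 + 4/3)) = 2/(-7 - ⅙) = 2/(-43/6) = 2*(-6/43) = -12/43 ≈ -0.27907)
t(T, R) = √R
t(-11, v)*(X(2)*9 - 7) = √(-12/43)*((1 + 2)*9 - 7) = (2*I*√129/43)*(3*9 - 7) = (2*I*√129/43)*(27 - 7) = (2*I*√129/43)*20 = 40*I*√129/43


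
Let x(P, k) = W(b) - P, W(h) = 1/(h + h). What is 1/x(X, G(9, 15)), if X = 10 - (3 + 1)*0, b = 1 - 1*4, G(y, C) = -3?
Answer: -6/61 ≈ -0.098361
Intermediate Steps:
b = -3 (b = 1 - 4 = -3)
W(h) = 1/(2*h)
X = 10 (X = 10 - 4*0 = 10 - 1*0 = 10 + 0 = 10)
x(P, k) = -⅙ - P (x(P, k) = (½)/(-3) - P = (½)*(-⅓) - P = -⅙ - P)
1/x(X, G(9, 15)) = 1/(-⅙ - 1*10) = 1/(-⅙ - 10) = 1/(-61/6) = -6/61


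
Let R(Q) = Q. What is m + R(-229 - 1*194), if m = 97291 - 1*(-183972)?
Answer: 280840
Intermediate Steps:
m = 281263 (m = 97291 + 183972 = 281263)
m + R(-229 - 1*194) = 281263 + (-229 - 1*194) = 281263 + (-229 - 194) = 281263 - 423 = 280840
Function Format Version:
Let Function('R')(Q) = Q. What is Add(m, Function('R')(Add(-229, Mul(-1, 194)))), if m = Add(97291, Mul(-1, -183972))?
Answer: 280840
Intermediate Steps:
m = 281263 (m = Add(97291, 183972) = 281263)
Add(m, Function('R')(Add(-229, Mul(-1, 194)))) = Add(281263, Add(-229, Mul(-1, 194))) = Add(281263, Add(-229, -194)) = Add(281263, -423) = 280840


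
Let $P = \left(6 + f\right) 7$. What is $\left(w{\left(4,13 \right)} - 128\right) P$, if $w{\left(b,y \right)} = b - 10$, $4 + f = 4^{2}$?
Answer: $-16884$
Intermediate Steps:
$f = 12$ ($f = -4 + 4^{2} = -4 + 16 = 12$)
$w{\left(b,y \right)} = -10 + b$
$P = 126$ ($P = \left(6 + 12\right) 7 = 18 \cdot 7 = 126$)
$\left(w{\left(4,13 \right)} - 128\right) P = \left(\left(-10 + 4\right) - 128\right) 126 = \left(-6 - 128\right) 126 = \left(-134\right) 126 = -16884$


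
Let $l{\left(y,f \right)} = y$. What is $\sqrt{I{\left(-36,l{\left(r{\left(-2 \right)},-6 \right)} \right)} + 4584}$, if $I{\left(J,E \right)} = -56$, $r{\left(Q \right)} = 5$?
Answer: $4 \sqrt{283} \approx 67.29$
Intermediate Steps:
$\sqrt{I{\left(-36,l{\left(r{\left(-2 \right)},-6 \right)} \right)} + 4584} = \sqrt{-56 + 4584} = \sqrt{4528} = 4 \sqrt{283}$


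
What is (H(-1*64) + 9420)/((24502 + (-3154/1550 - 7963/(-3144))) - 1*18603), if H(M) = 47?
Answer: 23067292200/14374716637 ≈ 1.6047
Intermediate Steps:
(H(-1*64) + 9420)/((24502 + (-3154/1550 - 7963/(-3144))) - 1*18603) = (47 + 9420)/((24502 + (-3154/1550 - 7963/(-3144))) - 1*18603) = 9467/((24502 + (-3154*1/1550 - 7963*(-1/3144))) - 18603) = 9467/((24502 + (-1577/775 + 7963/3144)) - 18603) = 9467/((24502 + 1213237/2436600) - 18603) = 9467/(59702786437/2436600 - 18603) = 9467/(14374716637/2436600) = 9467*(2436600/14374716637) = 23067292200/14374716637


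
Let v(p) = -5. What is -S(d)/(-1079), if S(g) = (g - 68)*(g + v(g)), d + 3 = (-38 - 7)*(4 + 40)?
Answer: 4077388/1079 ≈ 3778.9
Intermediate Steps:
d = -1983 (d = -3 + (-38 - 7)*(4 + 40) = -3 - 45*44 = -3 - 1980 = -1983)
S(g) = (-68 + g)*(-5 + g) (S(g) = (g - 68)*(g - 5) = (-68 + g)*(-5 + g))
-S(d)/(-1079) = -(340 + (-1983)**2 - 73*(-1983))/(-1079) = -(340 + 3932289 + 144759)*(-1)/1079 = -4077388*(-1)/1079 = -1*(-4077388/1079) = 4077388/1079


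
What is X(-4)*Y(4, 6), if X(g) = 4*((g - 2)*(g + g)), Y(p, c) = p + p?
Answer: 1536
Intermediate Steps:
Y(p, c) = 2*p
X(g) = 8*g*(-2 + g) (X(g) = 4*((-2 + g)*(2*g)) = 4*(2*g*(-2 + g)) = 8*g*(-2 + g))
X(-4)*Y(4, 6) = (8*(-4)*(-2 - 4))*(2*4) = (8*(-4)*(-6))*8 = 192*8 = 1536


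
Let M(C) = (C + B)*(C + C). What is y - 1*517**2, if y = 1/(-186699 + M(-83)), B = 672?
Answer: -76036503698/284473 ≈ -2.6729e+5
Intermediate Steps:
M(C) = 2*C*(672 + C) (M(C) = (C + 672)*(C + C) = (672 + C)*(2*C) = 2*C*(672 + C))
y = -1/284473 (y = 1/(-186699 + 2*(-83)*(672 - 83)) = 1/(-186699 + 2*(-83)*589) = 1/(-186699 - 97774) = 1/(-284473) = -1/284473 ≈ -3.5153e-6)
y - 1*517**2 = -1/284473 - 1*517**2 = -1/284473 - 1*267289 = -1/284473 - 267289 = -76036503698/284473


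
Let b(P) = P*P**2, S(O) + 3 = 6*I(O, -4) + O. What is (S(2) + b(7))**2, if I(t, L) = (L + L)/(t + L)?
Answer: 133956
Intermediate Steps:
I(t, L) = 2*L/(L + t) (I(t, L) = (2*L)/(L + t) = 2*L/(L + t))
S(O) = -3 + O - 48/(-4 + O) (S(O) = -3 + (6*(2*(-4)/(-4 + O)) + O) = -3 + (6*(-8/(-4 + O)) + O) = -3 + (-48/(-4 + O) + O) = -3 + (O - 48/(-4 + O)) = -3 + O - 48/(-4 + O))
b(P) = P**3
(S(2) + b(7))**2 = ((-48 + (-4 + 2)*(-3 + 2))/(-4 + 2) + 7**3)**2 = ((-48 - 2*(-1))/(-2) + 343)**2 = (-(-48 + 2)/2 + 343)**2 = (-1/2*(-46) + 343)**2 = (23 + 343)**2 = 366**2 = 133956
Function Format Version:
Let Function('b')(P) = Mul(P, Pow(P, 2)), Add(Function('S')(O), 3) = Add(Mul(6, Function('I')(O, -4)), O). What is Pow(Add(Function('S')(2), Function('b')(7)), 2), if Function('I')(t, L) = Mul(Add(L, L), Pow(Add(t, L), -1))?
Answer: 133956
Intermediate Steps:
Function('I')(t, L) = Mul(2, L, Pow(Add(L, t), -1)) (Function('I')(t, L) = Mul(Mul(2, L), Pow(Add(L, t), -1)) = Mul(2, L, Pow(Add(L, t), -1)))
Function('S')(O) = Add(-3, O, Mul(-48, Pow(Add(-4, O), -1))) (Function('S')(O) = Add(-3, Add(Mul(6, Mul(2, -4, Pow(Add(-4, O), -1))), O)) = Add(-3, Add(Mul(6, Mul(-8, Pow(Add(-4, O), -1))), O)) = Add(-3, Add(Mul(-48, Pow(Add(-4, O), -1)), O)) = Add(-3, Add(O, Mul(-48, Pow(Add(-4, O), -1)))) = Add(-3, O, Mul(-48, Pow(Add(-4, O), -1))))
Function('b')(P) = Pow(P, 3)
Pow(Add(Function('S')(2), Function('b')(7)), 2) = Pow(Add(Mul(Pow(Add(-4, 2), -1), Add(-48, Mul(Add(-4, 2), Add(-3, 2)))), Pow(7, 3)), 2) = Pow(Add(Mul(Pow(-2, -1), Add(-48, Mul(-2, -1))), 343), 2) = Pow(Add(Mul(Rational(-1, 2), Add(-48, 2)), 343), 2) = Pow(Add(Mul(Rational(-1, 2), -46), 343), 2) = Pow(Add(23, 343), 2) = Pow(366, 2) = 133956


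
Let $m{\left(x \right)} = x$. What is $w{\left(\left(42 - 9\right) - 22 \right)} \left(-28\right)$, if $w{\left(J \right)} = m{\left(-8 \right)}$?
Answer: $224$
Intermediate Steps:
$w{\left(J \right)} = -8$
$w{\left(\left(42 - 9\right) - 22 \right)} \left(-28\right) = \left(-8\right) \left(-28\right) = 224$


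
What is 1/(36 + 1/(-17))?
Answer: 17/611 ≈ 0.027823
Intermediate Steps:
1/(36 + 1/(-17)) = 1/(36 - 1/17*1) = 1/(36 - 1/17) = 1/(611/17) = 17/611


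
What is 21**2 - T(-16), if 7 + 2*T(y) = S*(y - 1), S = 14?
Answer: 1127/2 ≈ 563.50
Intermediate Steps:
T(y) = -21/2 + 7*y (T(y) = -7/2 + (14*(y - 1))/2 = -7/2 + (14*(-1 + y))/2 = -7/2 + (-14 + 14*y)/2 = -7/2 + (-7 + 7*y) = -21/2 + 7*y)
21**2 - T(-16) = 21**2 - (-21/2 + 7*(-16)) = 441 - (-21/2 - 112) = 441 - 1*(-245/2) = 441 + 245/2 = 1127/2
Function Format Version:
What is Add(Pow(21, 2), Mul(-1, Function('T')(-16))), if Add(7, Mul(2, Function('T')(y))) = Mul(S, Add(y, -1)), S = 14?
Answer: Rational(1127, 2) ≈ 563.50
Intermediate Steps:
Function('T')(y) = Add(Rational(-21, 2), Mul(7, y)) (Function('T')(y) = Add(Rational(-7, 2), Mul(Rational(1, 2), Mul(14, Add(y, -1)))) = Add(Rational(-7, 2), Mul(Rational(1, 2), Mul(14, Add(-1, y)))) = Add(Rational(-7, 2), Mul(Rational(1, 2), Add(-14, Mul(14, y)))) = Add(Rational(-7, 2), Add(-7, Mul(7, y))) = Add(Rational(-21, 2), Mul(7, y)))
Add(Pow(21, 2), Mul(-1, Function('T')(-16))) = Add(Pow(21, 2), Mul(-1, Add(Rational(-21, 2), Mul(7, -16)))) = Add(441, Mul(-1, Add(Rational(-21, 2), -112))) = Add(441, Mul(-1, Rational(-245, 2))) = Add(441, Rational(245, 2)) = Rational(1127, 2)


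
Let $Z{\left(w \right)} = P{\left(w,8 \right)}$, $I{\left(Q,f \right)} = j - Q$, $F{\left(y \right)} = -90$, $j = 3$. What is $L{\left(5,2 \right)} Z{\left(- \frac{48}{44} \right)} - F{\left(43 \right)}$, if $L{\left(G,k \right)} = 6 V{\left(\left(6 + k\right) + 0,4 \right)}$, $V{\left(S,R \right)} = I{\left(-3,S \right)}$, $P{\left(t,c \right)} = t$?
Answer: $\frac{558}{11} \approx 50.727$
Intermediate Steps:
$I{\left(Q,f \right)} = 3 - Q$
$Z{\left(w \right)} = w$
$V{\left(S,R \right)} = 6$ ($V{\left(S,R \right)} = 3 - -3 = 3 + 3 = 6$)
$L{\left(G,k \right)} = 36$ ($L{\left(G,k \right)} = 6 \cdot 6 = 36$)
$L{\left(5,2 \right)} Z{\left(- \frac{48}{44} \right)} - F{\left(43 \right)} = 36 \left(- \frac{48}{44}\right) - -90 = 36 \left(\left(-48\right) \frac{1}{44}\right) + 90 = 36 \left(- \frac{12}{11}\right) + 90 = - \frac{432}{11} + 90 = \frac{558}{11}$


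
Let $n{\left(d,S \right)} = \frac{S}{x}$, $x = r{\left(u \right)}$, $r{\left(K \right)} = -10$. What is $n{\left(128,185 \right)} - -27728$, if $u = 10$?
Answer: $\frac{55419}{2} \approx 27710.0$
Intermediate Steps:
$x = -10$
$n{\left(d,S \right)} = - \frac{S}{10}$ ($n{\left(d,S \right)} = \frac{S}{-10} = S \left(- \frac{1}{10}\right) = - \frac{S}{10}$)
$n{\left(128,185 \right)} - -27728 = \left(- \frac{1}{10}\right) 185 - -27728 = - \frac{37}{2} + 27728 = \frac{55419}{2}$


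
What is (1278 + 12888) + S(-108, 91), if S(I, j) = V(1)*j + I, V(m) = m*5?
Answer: 14513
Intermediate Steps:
V(m) = 5*m
S(I, j) = I + 5*j (S(I, j) = (5*1)*j + I = 5*j + I = I + 5*j)
(1278 + 12888) + S(-108, 91) = (1278 + 12888) + (-108 + 5*91) = 14166 + (-108 + 455) = 14166 + 347 = 14513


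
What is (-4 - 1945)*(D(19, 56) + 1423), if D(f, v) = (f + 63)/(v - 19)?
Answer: -102776617/37 ≈ -2.7777e+6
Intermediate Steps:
D(f, v) = (63 + f)/(-19 + v)
(-4 - 1945)*(D(19, 56) + 1423) = (-4 - 1945)*((63 + 19)/(-19 + 56) + 1423) = -1949*(82/37 + 1423) = -1949*52733/37 = -102776617/37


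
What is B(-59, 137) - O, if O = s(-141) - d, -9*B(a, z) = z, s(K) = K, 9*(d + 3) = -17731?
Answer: -5542/3 ≈ -1847.3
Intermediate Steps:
d = -17758/9 (d = -3 + (⅑)*(-17731) = -3 - 17731/9 = -17758/9 ≈ -1973.1)
B(a, z) = -z/9
O = 16489/9 (O = -141 - 1*(-17758/9) = -141 + 17758/9 = 16489/9 ≈ 1832.1)
B(-59, 137) - O = -⅑*137 - 1*16489/9 = -137/9 - 16489/9 = -5542/3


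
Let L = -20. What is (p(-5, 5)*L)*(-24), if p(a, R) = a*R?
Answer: -12000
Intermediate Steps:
p(a, R) = R*a
(p(-5, 5)*L)*(-24) = ((5*(-5))*(-20))*(-24) = -25*(-20)*(-24) = 500*(-24) = -12000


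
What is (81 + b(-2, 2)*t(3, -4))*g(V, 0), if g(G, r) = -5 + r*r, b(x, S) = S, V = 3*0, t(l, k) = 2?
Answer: -425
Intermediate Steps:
V = 0
g(G, r) = -5 + r**2
(81 + b(-2, 2)*t(3, -4))*g(V, 0) = (81 + 2*2)*(-5 + 0**2) = (81 + 4)*(-5 + 0) = 85*(-5) = -425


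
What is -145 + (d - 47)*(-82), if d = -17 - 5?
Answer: 5513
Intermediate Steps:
d = -22
-145 + (d - 47)*(-82) = -145 + (-22 - 47)*(-82) = -145 - 69*(-82) = -145 + 5658 = 5513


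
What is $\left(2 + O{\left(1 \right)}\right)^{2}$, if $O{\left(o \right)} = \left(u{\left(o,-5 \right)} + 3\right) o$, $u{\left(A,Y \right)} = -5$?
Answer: $0$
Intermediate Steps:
$O{\left(o \right)} = - 2 o$ ($O{\left(o \right)} = \left(-5 + 3\right) o = - 2 o$)
$\left(2 + O{\left(1 \right)}\right)^{2} = \left(2 - 2\right)^{2} = 0^{2} = 0$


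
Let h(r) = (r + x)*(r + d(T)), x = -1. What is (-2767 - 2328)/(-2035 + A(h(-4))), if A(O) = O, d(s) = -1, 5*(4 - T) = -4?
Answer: 1019/402 ≈ 2.5348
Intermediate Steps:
T = 24/5 (T = 4 - 1/5*(-4) = 4 + 4/5 = 24/5 ≈ 4.8000)
h(r) = (-1 + r)**2 (h(r) = (r - 1)*(r - 1) = (-1 + r)*(-1 + r) = (-1 + r)**2)
(-2767 - 2328)/(-2035 + A(h(-4))) = (-2767 - 2328)/(-2035 + (1 + (-4)**2 - 2*(-4))) = -5095/(-2035 + (1 + 16 + 8)) = -5095/(-2035 + 25) = -5095/(-2010) = -5095*(-1/2010) = 1019/402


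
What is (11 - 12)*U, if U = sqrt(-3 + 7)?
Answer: -2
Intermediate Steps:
U = 2 (U = sqrt(4) = 2)
(11 - 12)*U = (11 - 12)*2 = -1*2 = -2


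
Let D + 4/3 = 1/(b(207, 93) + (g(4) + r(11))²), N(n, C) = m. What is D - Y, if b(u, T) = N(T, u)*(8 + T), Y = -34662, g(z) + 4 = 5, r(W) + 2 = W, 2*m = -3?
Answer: 10710140/309 ≈ 34661.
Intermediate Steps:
m = -3/2 (m = (½)*(-3) = -3/2 ≈ -1.5000)
r(W) = -2 + W
g(z) = 1 (g(z) = -4 + 5 = 1)
N(n, C) = -3/2
b(u, T) = -12 - 3*T/2 (b(u, T) = -3*(8 + T)/2 = -12 - 3*T/2)
D = -418/309 (D = -4/3 + 1/((-12 - 3/2*93) + (1 + (-2 + 11))²) = -4/3 + 1/((-12 - 279/2) + (1 + 9)²) = -4/3 + 1/(-303/2 + 10²) = -4/3 + 1/(-303/2 + 100) = -4/3 + 1/(-103/2) = -4/3 - 2/103 = -418/309 ≈ -1.3528)
D - Y = -418/309 - 1*(-34662) = -418/309 + 34662 = 10710140/309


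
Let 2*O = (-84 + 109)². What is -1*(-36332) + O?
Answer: 73289/2 ≈ 36645.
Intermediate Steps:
O = 625/2 (O = (-84 + 109)²/2 = (½)*25² = (½)*625 = 625/2 ≈ 312.50)
-1*(-36332) + O = -1*(-36332) + 625/2 = 36332 + 625/2 = 73289/2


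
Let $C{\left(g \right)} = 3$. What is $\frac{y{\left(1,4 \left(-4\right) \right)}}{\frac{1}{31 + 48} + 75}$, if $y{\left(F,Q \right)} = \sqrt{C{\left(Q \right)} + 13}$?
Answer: $\frac{158}{2963} \approx 0.053324$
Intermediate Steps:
$y{\left(F,Q \right)} = 4$ ($y{\left(F,Q \right)} = \sqrt{3 + 13} = \sqrt{16} = 4$)
$\frac{y{\left(1,4 \left(-4\right) \right)}}{\frac{1}{31 + 48} + 75} = \frac{4}{\frac{1}{31 + 48} + 75} = \frac{4}{\frac{1}{79} + 75} = \frac{4}{\frac{5926}{79}} = 4 \cdot \frac{79}{5926} = \frac{158}{2963}$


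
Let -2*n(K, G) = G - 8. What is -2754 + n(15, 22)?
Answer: -2761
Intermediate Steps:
n(K, G) = 4 - G/2 (n(K, G) = -(G - 8)/2 = -(-8 + G)/2 = 4 - G/2)
-2754 + n(15, 22) = -2754 + (4 - ½*22) = -2754 + (4 - 11) = -2754 - 7 = -2761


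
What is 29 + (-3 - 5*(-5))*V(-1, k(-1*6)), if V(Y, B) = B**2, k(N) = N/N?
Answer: 51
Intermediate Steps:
k(N) = 1
29 + (-3 - 5*(-5))*V(-1, k(-1*6)) = 29 + (-3 - 5*(-5))*1**2 = 29 + (-3 + 25)*1 = 29 + 22*1 = 29 + 22 = 51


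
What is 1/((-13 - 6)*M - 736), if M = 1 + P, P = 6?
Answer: -1/869 ≈ -0.0011507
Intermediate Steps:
M = 7 (M = 1 + 6 = 7)
1/((-13 - 6)*M - 736) = 1/((-13 - 6)*7 - 736) = 1/(-19*7 - 736) = 1/(-133 - 736) = 1/(-869) = -1/869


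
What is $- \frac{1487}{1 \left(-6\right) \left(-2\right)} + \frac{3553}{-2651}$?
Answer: $- \frac{362243}{2892} \approx -125.26$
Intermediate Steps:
$- \frac{1487}{1 \left(-6\right) \left(-2\right)} + \frac{3553}{-2651} = - \frac{1487}{\left(-6\right) \left(-2\right)} + 3553 \left(- \frac{1}{2651}\right) = - \frac{1487}{12} - \frac{323}{241} = - \frac{362243}{2892}$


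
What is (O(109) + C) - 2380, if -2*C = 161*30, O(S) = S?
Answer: -4686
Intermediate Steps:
C = -2415 (C = -161*30/2 = -½*4830 = -2415)
(O(109) + C) - 2380 = (109 - 2415) - 2380 = -2306 - 2380 = -4686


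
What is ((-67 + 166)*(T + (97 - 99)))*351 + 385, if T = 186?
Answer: 6394201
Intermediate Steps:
((-67 + 166)*(T + (97 - 99)))*351 + 385 = ((-67 + 166)*(186 + (97 - 99)))*351 + 385 = (99*(186 - 2))*351 + 385 = (99*184)*351 + 385 = 18216*351 + 385 = 6393816 + 385 = 6394201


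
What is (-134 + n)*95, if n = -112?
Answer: -23370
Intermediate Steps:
(-134 + n)*95 = (-134 - 112)*95 = -246*95 = -23370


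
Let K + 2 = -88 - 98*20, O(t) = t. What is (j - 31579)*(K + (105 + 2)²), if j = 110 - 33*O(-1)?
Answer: -295466964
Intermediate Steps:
j = 143 (j = 110 - 33*(-1) = 110 + 33 = 143)
K = -2050 (K = -2 + (-88 - 98*20) = -2 + (-88 - 1960) = -2 - 2048 = -2050)
(j - 31579)*(K + (105 + 2)²) = (143 - 31579)*(-2050 + (105 + 2)²) = -31436*(-2050 + 107²) = -31436*(-2050 + 11449) = -31436*9399 = -295466964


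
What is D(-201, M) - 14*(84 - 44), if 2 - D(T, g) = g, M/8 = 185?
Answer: -2038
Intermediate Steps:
M = 1480 (M = 8*185 = 1480)
D(T, g) = 2 - g
D(-201, M) - 14*(84 - 44) = (2 - 1*1480) - 14*(84 - 44) = (2 - 1480) - 14*40 = -1478 - 560 = -2038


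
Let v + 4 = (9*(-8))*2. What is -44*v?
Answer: 6512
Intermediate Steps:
v = -148 (v = -4 + (9*(-8))*2 = -4 - 72*2 = -4 - 144 = -148)
-44*v = -44*(-148) = 6512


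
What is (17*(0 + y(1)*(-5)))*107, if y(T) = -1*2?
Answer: 18190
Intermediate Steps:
y(T) = -2
(17*(0 + y(1)*(-5)))*107 = (17*(0 - 2*(-5)))*107 = (17*(0 + 10))*107 = (17*10)*107 = 170*107 = 18190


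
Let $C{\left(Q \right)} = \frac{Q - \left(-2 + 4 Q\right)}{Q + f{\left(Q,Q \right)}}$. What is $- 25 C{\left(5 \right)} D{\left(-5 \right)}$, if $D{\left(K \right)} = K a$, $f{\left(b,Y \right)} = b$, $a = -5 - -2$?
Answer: $\frac{975}{2} \approx 487.5$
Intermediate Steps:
$a = -3$ ($a = -5 + 2 = -3$)
$D{\left(K \right)} = - 3 K$ ($D{\left(K \right)} = K \left(-3\right) = - 3 K$)
$C{\left(Q \right)} = \frac{2 - 3 Q}{2 Q}$ ($C{\left(Q \right)} = \frac{Q - \left(-2 + 4 Q\right)}{Q + Q} = \frac{Q - \left(-2 + 4 Q\right)}{2 Q} = \left(2 - 3 Q\right) \frac{1}{2 Q} = \frac{2 - 3 Q}{2 Q}$)
$- 25 C{\left(5 \right)} D{\left(-5 \right)} = - 25 \left(- \frac{3}{2} + \frac{1}{5}\right) \left(\left(-3\right) \left(-5\right)\right) = - 25 \left(- \frac{3}{2} + \frac{1}{5}\right) 15 = \left(-25\right) \left(- \frac{13}{10}\right) 15 = \frac{65}{2} \cdot 15 = \frac{975}{2}$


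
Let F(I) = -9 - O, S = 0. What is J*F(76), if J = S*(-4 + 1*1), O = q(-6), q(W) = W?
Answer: 0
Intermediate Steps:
O = -6
J = 0 (J = 0*(-4 + 1*1) = 0*(-4 + 1) = 0*(-3) = 0)
F(I) = -3 (F(I) = -9 - 1*(-6) = -9 + 6 = -3)
J*F(76) = 0*(-3) = 0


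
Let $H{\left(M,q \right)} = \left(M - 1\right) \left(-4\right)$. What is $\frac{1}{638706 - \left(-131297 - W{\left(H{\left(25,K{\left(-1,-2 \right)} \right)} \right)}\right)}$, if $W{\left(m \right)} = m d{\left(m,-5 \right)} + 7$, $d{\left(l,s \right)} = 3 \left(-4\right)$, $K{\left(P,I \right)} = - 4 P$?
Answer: $\frac{1}{771162} \approx 1.2967 \cdot 10^{-6}$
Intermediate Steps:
$d{\left(l,s \right)} = -12$
$H{\left(M,q \right)} = 4 - 4 M$ ($H{\left(M,q \right)} = \left(-1 + M\right) \left(-4\right) = 4 - 4 M$)
$W{\left(m \right)} = 7 - 12 m$ ($W{\left(m \right)} = m \left(-12\right) + 7 = - 12 m + 7 = 7 - 12 m$)
$\frac{1}{638706 - \left(-131297 - W{\left(H{\left(25,K{\left(-1,-2 \right)} \right)} \right)}\right)} = \frac{1}{638706 + \left(\left(192939 - \left(-7 + 12 \left(4 - 100\right)\right)\right) - 61642\right)} = \frac{1}{638706 + \left(\left(192939 + \left(7 - -1152\right)\right) - 61642\right)} = \frac{1}{638706 + \left(\left(192939 + \left(7 + 1152\right)\right) - 61642\right)} = \frac{1}{638706 + \left(\left(192939 + 1159\right) - 61642\right)} = \frac{1}{638706 + \left(194098 - 61642\right)} = \frac{1}{638706 + 132456} = \frac{1}{771162}$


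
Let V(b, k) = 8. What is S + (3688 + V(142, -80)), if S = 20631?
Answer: 24327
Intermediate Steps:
S + (3688 + V(142, -80)) = 20631 + (3688 + 8) = 20631 + 3696 = 24327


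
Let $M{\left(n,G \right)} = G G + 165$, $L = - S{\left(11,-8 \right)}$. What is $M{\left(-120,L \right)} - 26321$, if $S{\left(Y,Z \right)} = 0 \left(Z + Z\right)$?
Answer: $-26156$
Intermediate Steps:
$S{\left(Y,Z \right)} = 0$ ($S{\left(Y,Z \right)} = 0 \cdot 2 Z = 0$)
$L = 0$ ($L = \left(-1\right) 0 = 0$)
$M{\left(n,G \right)} = 165 + G^{2}$ ($M{\left(n,G \right)} = G^{2} + 165 = 165 + G^{2}$)
$M{\left(-120,L \right)} - 26321 = \left(165 + 0^{2}\right) - 26321 = \left(165 + 0\right) - 26321 = 165 - 26321 = -26156$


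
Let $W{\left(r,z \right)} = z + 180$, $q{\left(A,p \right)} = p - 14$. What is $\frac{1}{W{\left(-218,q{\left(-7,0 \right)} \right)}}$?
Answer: $\frac{1}{166} \approx 0.0060241$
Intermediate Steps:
$q{\left(A,p \right)} = -14 + p$
$W{\left(r,z \right)} = 180 + z$
$\frac{1}{W{\left(-218,q{\left(-7,0 \right)} \right)}} = \frac{1}{180 + \left(-14 + 0\right)} = \frac{1}{180 - 14} = \frac{1}{166}$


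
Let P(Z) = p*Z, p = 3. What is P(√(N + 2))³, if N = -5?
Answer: -81*I*√3 ≈ -140.3*I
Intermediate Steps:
P(Z) = 3*Z
P(√(N + 2))³ = (3*√(-5 + 2))³ = (3*√(-3))³ = (3*(I*√3))³ = (3*I*√3)³ = -81*I*√3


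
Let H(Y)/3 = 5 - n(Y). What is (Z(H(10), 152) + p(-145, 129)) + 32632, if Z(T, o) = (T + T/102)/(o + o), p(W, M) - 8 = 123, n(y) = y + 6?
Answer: 338637235/10336 ≈ 32763.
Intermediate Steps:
n(y) = 6 + y
p(W, M) = 131 (p(W, M) = 8 + 123 = 131)
H(Y) = -3 - 3*Y (H(Y) = 3*(5 - (6 + Y)) = 3*(5 + (-6 - Y)) = 3*(-1 - Y) = -3 - 3*Y)
Z(T, o) = 103*T/(204*o) (Z(T, o) = (T + T*(1/102))/((2*o)) = (T + T/102)*(1/(2*o)) = (103*T/102)*(1/(2*o)) = 103*T/(204*o))
(Z(H(10), 152) + p(-145, 129)) + 32632 = ((103/204)*(-3 - 3*10)/152 + 131) + 32632 = ((103/204)*(-3 - 30)*(1/152) + 131) + 32632 = ((103/204)*(-33)*(1/152) + 131) + 32632 = (-1133/10336 + 131) + 32632 = 1352883/10336 + 32632 = 338637235/10336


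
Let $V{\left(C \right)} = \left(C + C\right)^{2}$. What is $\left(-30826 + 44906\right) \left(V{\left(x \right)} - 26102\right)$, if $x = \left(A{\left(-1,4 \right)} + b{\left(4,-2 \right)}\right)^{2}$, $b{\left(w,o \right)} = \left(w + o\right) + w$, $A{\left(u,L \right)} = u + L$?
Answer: $1999360$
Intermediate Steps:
$A{\left(u,L \right)} = L + u$
$b{\left(w,o \right)} = o + 2 w$ ($b{\left(w,o \right)} = \left(o + w\right) + w = o + 2 w$)
$x = 81$ ($x = \left(\left(4 - 1\right) + \left(-2 + 2 \cdot 4\right)\right)^{2} = \left(3 + \left(-2 + 8\right)\right)^{2} = \left(3 + 6\right)^{2} = 9^{2} = 81$)
$V{\left(C \right)} = 4 C^{2}$ ($V{\left(C \right)} = \left(2 C\right)^{2} = 4 C^{2}$)
$\left(-30826 + 44906\right) \left(V{\left(x \right)} - 26102\right) = \left(-30826 + 44906\right) \left(4 \cdot 81^{2} - 26102\right) = 14080 \left(4 \cdot 6561 - 26102\right) = 14080 \left(26244 - 26102\right) = 14080 \cdot 142 = 1999360$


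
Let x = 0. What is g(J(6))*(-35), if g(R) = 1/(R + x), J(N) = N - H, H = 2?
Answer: -35/4 ≈ -8.7500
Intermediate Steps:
J(N) = -2 + N (J(N) = N - 1*2 = N - 2 = -2 + N)
g(R) = 1/R (g(R) = 1/(R + 0) = 1/R)
g(J(6))*(-35) = -35/(-2 + 6) = -35/4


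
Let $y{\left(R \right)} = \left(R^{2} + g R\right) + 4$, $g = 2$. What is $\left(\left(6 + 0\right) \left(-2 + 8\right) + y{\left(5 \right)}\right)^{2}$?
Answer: $5625$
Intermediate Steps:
$y{\left(R \right)} = 4 + R^{2} + 2 R$ ($y{\left(R \right)} = \left(R^{2} + 2 R\right) + 4 = 4 + R^{2} + 2 R$)
$\left(\left(6 + 0\right) \left(-2 + 8\right) + y{\left(5 \right)}\right)^{2} = \left(\left(6 + 0\right) \left(-2 + 8\right) + \left(4 + 5^{2} + 2 \cdot 5\right)\right)^{2} = \left(6 \cdot 6 + \left(4 + 25 + 10\right)\right)^{2} = \left(36 + 39\right)^{2} = 75^{2} = 5625$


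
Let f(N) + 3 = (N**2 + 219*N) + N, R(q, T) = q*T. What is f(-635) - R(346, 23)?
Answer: 255564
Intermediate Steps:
R(q, T) = T*q
f(N) = -3 + N**2 + 220*N (f(N) = -3 + ((N**2 + 219*N) + N) = -3 + (N**2 + 220*N) = -3 + N**2 + 220*N)
f(-635) - R(346, 23) = (-3 + (-635)**2 + 220*(-635)) - 23*346 = (-3 + 403225 - 139700) - 1*7958 = 263522 - 7958 = 255564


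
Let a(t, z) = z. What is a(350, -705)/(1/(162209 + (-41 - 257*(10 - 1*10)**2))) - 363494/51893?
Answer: -5932846100414/51893 ≈ -1.1433e+8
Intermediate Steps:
a(350, -705)/(1/(162209 + (-41 - 257*(10 - 1*10)**2))) - 363494/51893 = -(114328440 - 181185*(10 - 1*10)**2) - 363494/51893 = -(114328440 - 181185*(10 - 10)**2) - 363494*1/51893 = -(114328440 + 0) - 363494/51893 = -705/(1/(162209 + (-41 + 0))) - 363494/51893 = -705/(1/(162209 - 41)) - 363494/51893 = -705/(1/162168) - 363494/51893 = -705/1/162168 - 363494/51893 = -705*162168 - 363494/51893 = -114328440 - 363494/51893 = -5932846100414/51893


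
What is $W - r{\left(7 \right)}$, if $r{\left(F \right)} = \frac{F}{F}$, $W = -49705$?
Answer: $-49706$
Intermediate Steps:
$r{\left(F \right)} = 1$
$W - r{\left(7 \right)} = -49705 - 1 = -49706$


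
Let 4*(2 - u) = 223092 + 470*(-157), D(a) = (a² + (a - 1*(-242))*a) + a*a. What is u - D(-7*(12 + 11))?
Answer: -152249/2 ≈ -76125.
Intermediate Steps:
D(a) = 2*a² + a*(242 + a) (D(a) = (a² + (a + 242)*a) + a² = (a² + (242 + a)*a) + a² = (a² + a*(242 + a)) + a² = 2*a² + a*(242 + a))
u = -74647/2 (u = 2 - (223092 + 470*(-157))/4 = 2 - (223092 - 73790)/4 = 2 - ¼*149302 = 2 - 74651/2 = -74647/2 ≈ -37324.)
u - D(-7*(12 + 11)) = -74647/2 - (-7*(12 + 11))*(242 + 3*(-7*(12 + 11))) = -74647/2 - (-7*23)*(242 + 3*(-7*23)) = -74647/2 - (-161)*(242 + 3*(-161)) = -74647/2 - (-161)*(242 - 483) = -74647/2 - (-161)*(-241) = -74647/2 - 1*38801 = -74647/2 - 38801 = -152249/2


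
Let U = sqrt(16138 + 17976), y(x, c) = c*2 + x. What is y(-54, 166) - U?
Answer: 278 - sqrt(34114) ≈ 93.300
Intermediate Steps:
y(x, c) = x + 2*c (y(x, c) = 2*c + x = x + 2*c)
U = sqrt(34114) ≈ 184.70
y(-54, 166) - U = (-54 + 2*166) - sqrt(34114) = (-54 + 332) - sqrt(34114) = 278 - sqrt(34114)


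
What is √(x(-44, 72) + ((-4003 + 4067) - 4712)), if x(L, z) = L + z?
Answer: 2*I*√1155 ≈ 67.971*I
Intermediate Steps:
√(x(-44, 72) + ((-4003 + 4067) - 4712)) = √((-44 + 72) + ((-4003 + 4067) - 4712)) = √(28 + (64 - 4712)) = √(28 - 4648) = √(-4620) = 2*I*√1155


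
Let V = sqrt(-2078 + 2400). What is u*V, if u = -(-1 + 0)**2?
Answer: -sqrt(322) ≈ -17.944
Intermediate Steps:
V = sqrt(322) ≈ 17.944
u = -1 (u = -1*(-1)**2 = -1*1 = -1)
u*V = -sqrt(322)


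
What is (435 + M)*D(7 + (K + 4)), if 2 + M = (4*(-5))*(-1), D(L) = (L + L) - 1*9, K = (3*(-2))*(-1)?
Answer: 11325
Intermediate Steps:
K = 6 (K = -6*(-1) = 6)
D(L) = -9 + 2*L (D(L) = 2*L - 9 = -9 + 2*L)
M = 18 (M = -2 + (4*(-5))*(-1) = -2 - 20*(-1) = -2 + 20 = 18)
(435 + M)*D(7 + (K + 4)) = (435 + 18)*(-9 + 2*(7 + (6 + 4))) = 453*(-9 + 2*(7 + 10)) = 453*(-9 + 2*17) = 453*(-9 + 34) = 453*25 = 11325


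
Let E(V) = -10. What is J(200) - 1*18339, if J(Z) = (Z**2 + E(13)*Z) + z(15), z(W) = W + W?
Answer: 19691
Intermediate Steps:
z(W) = 2*W
J(Z) = 30 + Z**2 - 10*Z (J(Z) = (Z**2 - 10*Z) + 2*15 = (Z**2 - 10*Z) + 30 = 30 + Z**2 - 10*Z)
J(200) - 1*18339 = (30 + 200**2 - 10*200) - 1*18339 = (30 + 40000 - 2000) - 18339 = 38030 - 18339 = 19691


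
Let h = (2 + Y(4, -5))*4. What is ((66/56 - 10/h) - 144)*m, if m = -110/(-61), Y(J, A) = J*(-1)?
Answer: -109010/427 ≈ -255.29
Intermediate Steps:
Y(J, A) = -J
h = -8 (h = (2 - 1*4)*4 = (2 - 4)*4 = -2*4 = -8)
m = 110/61 (m = -110*(-1/61) = 110/61 ≈ 1.8033)
((66/56 - 10/h) - 144)*m = ((66/56 - 10/(-8)) - 144)*(110/61) = ((66*(1/56) - 10*(-⅛)) - 144)*(110/61) = ((33/28 + 5/4) - 144)*(110/61) = (17/7 - 144)*(110/61) = -991/7*110/61 = -109010/427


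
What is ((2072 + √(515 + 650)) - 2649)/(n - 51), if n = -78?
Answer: 577/129 - √1165/129 ≈ 4.2083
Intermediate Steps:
((2072 + √(515 + 650)) - 2649)/(n - 51) = ((2072 + √(515 + 650)) - 2649)/(-78 - 51) = ((2072 + √1165) - 2649)/(-129) = (-577 + √1165)*(-1/129) = 577/129 - √1165/129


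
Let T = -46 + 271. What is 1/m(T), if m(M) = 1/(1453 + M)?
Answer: 1678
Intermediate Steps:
T = 225
1/m(T) = 1/(1/(1453 + 225)) = 1/(1/1678) = 1678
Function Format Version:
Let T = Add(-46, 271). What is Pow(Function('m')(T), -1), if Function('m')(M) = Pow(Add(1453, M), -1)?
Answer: 1678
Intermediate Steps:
T = 225
Pow(Function('m')(T), -1) = Pow(Pow(Add(1453, 225), -1), -1) = Pow(Pow(1678, -1), -1) = Pow(Rational(1, 1678), -1) = 1678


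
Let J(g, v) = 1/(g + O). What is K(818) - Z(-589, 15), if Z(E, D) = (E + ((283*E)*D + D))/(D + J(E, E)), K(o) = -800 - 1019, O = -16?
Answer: 1496526189/9074 ≈ 1.6492e+5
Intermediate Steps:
K(o) = -1819
J(g, v) = 1/(-16 + g) (J(g, v) = 1/(g - 16) = 1/(-16 + g))
Z(E, D) = (D + E + 283*D*E)/(D + 1/(-16 + E)) (Z(E, D) = (E + ((283*E)*D + D))/(D + 1/(-16 + E)) = (E + (283*D*E + D))/(D + 1/(-16 + E)) = (E + (D + 283*D*E))/(D + 1/(-16 + E)) = (D + E + 283*D*E)/(D + 1/(-16 + E)))
K(818) - Z(-589, 15) = -1819 - (-16 - 589)*(15 - 589 + 283*15*(-589))/(1 + 15*(-16 - 589)) = -1819 - (-605)*(15 - 589 - 2500305)/(1 + 15*(-605)) = -1819 - (-605)*(-2500879)/(1 - 9075) = -1819 - (-605)*(-2500879)/(-9074) = -1819 - (-1)*(-605)*(-2500879)/9074 = -1819 - 1*(-1513031795/9074) = -1819 + 1513031795/9074 = 1496526189/9074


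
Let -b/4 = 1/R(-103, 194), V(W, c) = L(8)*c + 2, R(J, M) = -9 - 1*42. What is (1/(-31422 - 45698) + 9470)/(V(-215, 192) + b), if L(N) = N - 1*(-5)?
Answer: 3386058759/893203840 ≈ 3.7909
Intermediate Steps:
L(N) = 5 + N (L(N) = N + 5 = 5 + N)
R(J, M) = -51 (R(J, M) = -9 - 42 = -51)
V(W, c) = 2 + 13*c (V(W, c) = (5 + 8)*c + 2 = 13*c + 2 = 2 + 13*c)
b = 4/51 (b = -4/(-51) = -4*(-1/51) = 4/51 ≈ 0.078431)
(1/(-31422 - 45698) + 9470)/(V(-215, 192) + b) = (1/(-31422 - 45698) + 9470)/((2 + 13*192) + 4/51) = (1/(-77120) + 9470)/((2 + 2496) + 4/51) = (-1/77120 + 9470)/(2498 + 4/51) = 730326399/(77120*(127402/51)) = (730326399/77120)*(51/127402) = 3386058759/893203840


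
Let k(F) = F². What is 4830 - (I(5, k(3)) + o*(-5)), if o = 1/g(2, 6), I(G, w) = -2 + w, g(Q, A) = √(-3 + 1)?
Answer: 4823 - 5*I*√2/2 ≈ 4823.0 - 3.5355*I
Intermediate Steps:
g(Q, A) = I*√2 (g(Q, A) = √(-2) = I*√2)
o = -I*√2/2 (o = 1/(I*√2) = -I*√2/2 ≈ -0.70711*I)
4830 - (I(5, k(3)) + o*(-5)) = 4830 - ((-2 + 3²) - I*√2/2*(-5)) = 4830 - ((-2 + 9) + 5*I*√2/2) = 4830 - (7 + 5*I*√2/2) = 4830 + (-7 - 5*I*√2/2) = 4823 - 5*I*√2/2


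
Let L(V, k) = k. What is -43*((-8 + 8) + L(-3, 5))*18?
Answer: -3870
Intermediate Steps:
-43*((-8 + 8) + L(-3, 5))*18 = -43*((-8 + 8) + 5)*18 = -43*(0 + 5)*18 = -43*5*18 = -215*18 = -3870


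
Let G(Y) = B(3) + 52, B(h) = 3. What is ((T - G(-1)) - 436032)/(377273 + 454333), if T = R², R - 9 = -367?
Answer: -3311/8942 ≈ -0.37028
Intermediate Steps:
R = -358 (R = 9 - 367 = -358)
G(Y) = 55 (G(Y) = 3 + 52 = 55)
T = 128164 (T = (-358)² = 128164)
((T - G(-1)) - 436032)/(377273 + 454333) = ((128164 - 1*55) - 436032)/(377273 + 454333) = ((128164 - 55) - 436032)/831606 = (128109 - 436032)*(1/831606) = -307923*1/831606 = -3311/8942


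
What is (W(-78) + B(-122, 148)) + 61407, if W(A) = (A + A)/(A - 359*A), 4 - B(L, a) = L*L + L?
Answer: 8350170/179 ≈ 46649.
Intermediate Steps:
B(L, a) = 4 - L - L² (B(L, a) = 4 - (L*L + L) = 4 - (L² + L) = 4 - (L + L²) = 4 + (-L - L²) = 4 - L - L²)
W(A) = -1/179 (W(A) = (2*A)/((-358*A)) = (2*A)*(-1/(358*A)) = -1/179)
(W(-78) + B(-122, 148)) + 61407 = (-1/179 + (4 - 1*(-122) - 1*(-122)²)) + 61407 = (-1/179 + (4 + 122 - 1*14884)) + 61407 = (-1/179 + (4 + 122 - 14884)) + 61407 = (-1/179 - 14758) + 61407 = -2641683/179 + 61407 = 8350170/179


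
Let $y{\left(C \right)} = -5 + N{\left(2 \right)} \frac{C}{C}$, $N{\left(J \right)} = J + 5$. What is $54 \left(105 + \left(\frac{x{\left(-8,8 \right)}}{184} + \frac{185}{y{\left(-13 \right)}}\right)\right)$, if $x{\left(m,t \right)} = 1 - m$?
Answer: $\frac{981423}{92} \approx 10668.0$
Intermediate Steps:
$N{\left(J \right)} = 5 + J$
$y{\left(C \right)} = 2$ ($y{\left(C \right)} = -5 + \left(5 + 2\right) \frac{C}{C} = -5 + 7 \cdot 1 = -5 + 7 = 2$)
$54 \left(105 + \left(\frac{x{\left(-8,8 \right)}}{184} + \frac{185}{y{\left(-13 \right)}}\right)\right) = 54 \left(105 + \left(\frac{1 - -8}{184} + \frac{185}{2}\right)\right) = 54 \left(105 + \left(\left(1 + 8\right) \frac{1}{184} + 185 \cdot \frac{1}{2}\right)\right) = 54 \left(105 + \left(9 \cdot \frac{1}{184} + \frac{185}{2}\right)\right) = 54 \left(105 + \left(\frac{9}{184} + \frac{185}{2}\right)\right) = 54 \left(105 + \frac{17029}{184}\right) = 54 \cdot \frac{36349}{184} = \frac{981423}{92}$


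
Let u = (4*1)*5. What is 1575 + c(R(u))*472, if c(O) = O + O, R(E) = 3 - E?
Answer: -14473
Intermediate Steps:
u = 20 (u = 4*5 = 20)
c(O) = 2*O
1575 + c(R(u))*472 = 1575 + (2*(3 - 1*20))*472 = 1575 + (2*(3 - 20))*472 = 1575 + (2*(-17))*472 = 1575 - 34*472 = 1575 - 16048 = -14473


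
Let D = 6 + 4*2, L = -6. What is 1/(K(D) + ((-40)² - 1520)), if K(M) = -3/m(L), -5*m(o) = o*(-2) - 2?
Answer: 2/163 ≈ 0.012270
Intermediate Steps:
m(o) = ⅖ + 2*o/5 (m(o) = -(o*(-2) - 2)/5 = -(-2*o - 2)/5 = -(-2 - 2*o)/5 = ⅖ + 2*o/5)
D = 14 (D = 6 + 8 = 14)
K(M) = 3/2 (K(M) = -3/(⅖ + (⅖)*(-6)) = -3/(⅖ - 12/5) = -3/(-2) = -3*(-½) = 3/2)
1/(K(D) + ((-40)² - 1520)) = 1/(3/2 + ((-40)² - 1520)) = 1/(3/2 + (1600 - 1520)) = 1/(3/2 + 80) = 1/(163/2) = 2/163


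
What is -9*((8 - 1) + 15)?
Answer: -198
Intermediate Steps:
-9*((8 - 1) + 15) = -9*(7 + 15) = -9*22 = -198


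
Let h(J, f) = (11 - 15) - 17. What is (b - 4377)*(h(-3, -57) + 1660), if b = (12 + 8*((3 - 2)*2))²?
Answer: -5888927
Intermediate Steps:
h(J, f) = -21 (h(J, f) = -4 - 17 = -21)
b = 784 (b = (12 + 8*(1*2))² = (12 + 8*2)² = (12 + 16)² = 28² = 784)
(b - 4377)*(h(-3, -57) + 1660) = (784 - 4377)*(-21 + 1660) = -3593*1639 = -5888927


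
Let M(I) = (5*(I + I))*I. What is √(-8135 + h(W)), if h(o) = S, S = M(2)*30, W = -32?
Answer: I*√6935 ≈ 83.277*I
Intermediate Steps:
M(I) = 10*I² (M(I) = (5*(2*I))*I = (10*I)*I = 10*I²)
S = 1200 (S = (10*2²)*30 = (10*4)*30 = 40*30 = 1200)
h(o) = 1200
√(-8135 + h(W)) = √(-8135 + 1200) = √(-6935) = I*√6935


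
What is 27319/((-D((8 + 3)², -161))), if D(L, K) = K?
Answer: 27319/161 ≈ 169.68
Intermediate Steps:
27319/((-D((8 + 3)², -161))) = 27319/((-1*(-161))) = 27319/161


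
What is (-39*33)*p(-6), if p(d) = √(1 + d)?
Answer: -1287*I*√5 ≈ -2877.8*I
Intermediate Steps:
(-39*33)*p(-6) = (-39*33)*√(1 - 6) = -1287*I*√5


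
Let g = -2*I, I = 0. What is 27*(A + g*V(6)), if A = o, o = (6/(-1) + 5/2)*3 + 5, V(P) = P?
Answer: -297/2 ≈ -148.50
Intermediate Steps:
g = 0 (g = -2*0 = 0)
o = -11/2 (o = (6*(-1) + 5*(½))*3 + 5 = (-6 + 5/2)*3 + 5 = -7/2*3 + 5 = -21/2 + 5 = -11/2 ≈ -5.5000)
A = -11/2 ≈ -5.5000
27*(A + g*V(6)) = 27*(-11/2 + 0*6) = 27*(-11/2 + 0) = 27*(-11/2) = -297/2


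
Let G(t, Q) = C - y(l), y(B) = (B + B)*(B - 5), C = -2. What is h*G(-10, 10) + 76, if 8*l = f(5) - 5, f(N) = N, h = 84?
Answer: -92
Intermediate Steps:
l = 0 (l = (5 - 5)/8 = (⅛)*0 = 0)
y(B) = 2*B*(-5 + B) (y(B) = (2*B)*(-5 + B) = 2*B*(-5 + B))
G(t, Q) = -2 (G(t, Q) = -2 - 2*0*(-5 + 0) = -2 - 2*0*(-5) = -2 - 1*0 = -2 + 0 = -2)
h*G(-10, 10) + 76 = 84*(-2) + 76 = -168 + 76 = -92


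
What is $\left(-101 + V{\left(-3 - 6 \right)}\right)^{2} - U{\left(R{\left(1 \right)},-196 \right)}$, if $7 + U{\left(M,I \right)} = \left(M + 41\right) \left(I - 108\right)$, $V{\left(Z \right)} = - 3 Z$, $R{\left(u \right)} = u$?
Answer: $18251$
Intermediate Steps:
$U{\left(M,I \right)} = -7 + \left(-108 + I\right) \left(41 + M\right)$ ($U{\left(M,I \right)} = -7 + \left(M + 41\right) \left(I - 108\right) = -7 + \left(41 + M\right) \left(-108 + I\right) = -7 + \left(-108 + I\right) \left(41 + M\right)$)
$\left(-101 + V{\left(-3 - 6 \right)}\right)^{2} - U{\left(R{\left(1 \right)},-196 \right)} = \left(-101 - 3 \left(-3 - 6\right)\right)^{2} - \left(-4435 - 108 + 41 \left(-196\right) - 196\right) = \left(-101 - 3 \left(-3 - 6\right)\right)^{2} - \left(-4435 - 108 - 8036 - 196\right) = \left(-101 - -27\right)^{2} - -12775 = \left(-101 + 27\right)^{2} + 12775 = \left(-74\right)^{2} + 12775 = 5476 + 12775 = 18251$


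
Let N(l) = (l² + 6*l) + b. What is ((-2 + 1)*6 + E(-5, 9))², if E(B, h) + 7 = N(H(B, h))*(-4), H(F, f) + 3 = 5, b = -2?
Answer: 4761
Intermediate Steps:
H(F, f) = 2 (H(F, f) = -3 + 5 = 2)
N(l) = -2 + l² + 6*l (N(l) = (l² + 6*l) - 2 = -2 + l² + 6*l)
E(B, h) = -63 (E(B, h) = -7 + (-2 + 2² + 6*2)*(-4) = -7 + (-2 + 4 + 12)*(-4) = -7 + 14*(-4) = -7 - 56 = -63)
((-2 + 1)*6 + E(-5, 9))² = ((-2 + 1)*6 - 63)² = (-1*6 - 63)² = (-6 - 63)² = (-69)² = 4761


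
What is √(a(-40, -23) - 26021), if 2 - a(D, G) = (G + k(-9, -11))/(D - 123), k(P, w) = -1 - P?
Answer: 2*I*√172825314/163 ≈ 161.3*I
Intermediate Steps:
a(D, G) = 2 - (8 + G)/(-123 + D) (a(D, G) = 2 - (G + (-1 - 1*(-9)))/(D - 123) = 2 - (G + (-1 + 9))/(-123 + D) = 2 - (G + 8)/(-123 + D) = 2 - (8 + G)/(-123 + D))
√(a(-40, -23) - 26021) = √((-254 - 1*(-23) + 2*(-40))/(-123 - 40) - 26021) = √((-254 + 23 - 80)/(-163) - 26021) = √(-1/163*(-311) - 26021) = √(311/163 - 26021) = √(-4241112/163) = 2*I*√172825314/163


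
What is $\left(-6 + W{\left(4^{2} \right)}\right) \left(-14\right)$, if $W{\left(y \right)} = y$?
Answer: $-140$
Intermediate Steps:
$\left(-6 + W{\left(4^{2} \right)}\right) \left(-14\right) = \left(-6 + 4^{2}\right) \left(-14\right) = \left(-6 + 16\right) \left(-14\right) = 10 \left(-14\right) = -140$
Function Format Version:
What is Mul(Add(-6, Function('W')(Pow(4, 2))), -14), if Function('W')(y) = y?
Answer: -140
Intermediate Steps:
Mul(Add(-6, Function('W')(Pow(4, 2))), -14) = Mul(Add(-6, Pow(4, 2)), -14) = Mul(Add(-6, 16), -14) = Mul(10, -14) = -140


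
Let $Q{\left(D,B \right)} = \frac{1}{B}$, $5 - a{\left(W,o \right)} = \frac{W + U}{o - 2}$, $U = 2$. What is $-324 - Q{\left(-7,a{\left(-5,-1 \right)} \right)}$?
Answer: $- \frac{1297}{4} \approx -324.25$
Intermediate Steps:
$a{\left(W,o \right)} = 5 - \frac{2 + W}{-2 + o}$ ($a{\left(W,o \right)} = 5 - \frac{W + 2}{o - 2} = 5 - \frac{2 + W}{-2 + o}$)
$-324 - Q{\left(-7,a{\left(-5,-1 \right)} \right)} = -324 - \frac{1}{\frac{1}{-2 - 1} \left(-12 - -5 + 5 \left(-1\right)\right)} = -324 - \frac{1}{\frac{1}{-3} \left(-12 + 5 - 5\right)} = -324 - \frac{1}{\left(- \frac{1}{3}\right) \left(-12\right)} = -324 - \frac{1}{4} = - \frac{1297}{4}$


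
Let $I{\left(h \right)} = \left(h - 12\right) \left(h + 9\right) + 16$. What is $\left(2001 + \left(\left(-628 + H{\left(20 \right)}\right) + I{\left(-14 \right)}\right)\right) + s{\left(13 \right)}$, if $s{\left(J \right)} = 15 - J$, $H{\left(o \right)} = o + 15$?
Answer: $1556$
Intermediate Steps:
$H{\left(o \right)} = 15 + o$
$I{\left(h \right)} = 16 + \left(-12 + h\right) \left(9 + h\right)$ ($I{\left(h \right)} = \left(-12 + h\right) \left(9 + h\right) + 16 = 16 + \left(-12 + h\right) \left(9 + h\right)$)
$\left(2001 + \left(\left(-628 + H{\left(20 \right)}\right) + I{\left(-14 \right)}\right)\right) + s{\left(13 \right)} = \left(2001 + \left(\left(-628 + \left(15 + 20\right)\right) - \left(50 - 196\right)\right)\right) + \left(15 - 13\right) = \left(2001 + \left(\left(-628 + 35\right) + \left(-92 + 196 + 42\right)\right)\right) + \left(15 - 13\right) = \left(2001 + \left(-593 + 146\right)\right) + 2 = \left(2001 - 447\right) + 2 = 1554 + 2 = 1556$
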